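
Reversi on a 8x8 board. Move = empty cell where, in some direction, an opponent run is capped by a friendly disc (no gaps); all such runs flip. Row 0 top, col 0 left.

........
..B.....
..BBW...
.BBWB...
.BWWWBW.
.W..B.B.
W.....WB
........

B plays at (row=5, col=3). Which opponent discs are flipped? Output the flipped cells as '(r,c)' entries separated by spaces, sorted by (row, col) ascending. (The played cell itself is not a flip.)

Dir NW: opp run (4,2) capped by B -> flip
Dir N: opp run (4,3) (3,3) capped by B -> flip
Dir NE: opp run (4,4), next='.' -> no flip
Dir W: first cell '.' (not opp) -> no flip
Dir E: first cell 'B' (not opp) -> no flip
Dir SW: first cell '.' (not opp) -> no flip
Dir S: first cell '.' (not opp) -> no flip
Dir SE: first cell '.' (not opp) -> no flip

Answer: (3,3) (4,2) (4,3)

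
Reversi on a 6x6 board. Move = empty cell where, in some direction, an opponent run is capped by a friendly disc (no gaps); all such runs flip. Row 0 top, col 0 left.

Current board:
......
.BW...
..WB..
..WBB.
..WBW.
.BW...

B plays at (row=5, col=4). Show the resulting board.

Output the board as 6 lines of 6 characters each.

Place B at (5,4); scan 8 dirs for brackets.
Dir NW: first cell 'B' (not opp) -> no flip
Dir N: opp run (4,4) capped by B -> flip
Dir NE: first cell '.' (not opp) -> no flip
Dir W: first cell '.' (not opp) -> no flip
Dir E: first cell '.' (not opp) -> no flip
Dir SW: edge -> no flip
Dir S: edge -> no flip
Dir SE: edge -> no flip
All flips: (4,4)

Answer: ......
.BW...
..WB..
..WBB.
..WBB.
.BW.B.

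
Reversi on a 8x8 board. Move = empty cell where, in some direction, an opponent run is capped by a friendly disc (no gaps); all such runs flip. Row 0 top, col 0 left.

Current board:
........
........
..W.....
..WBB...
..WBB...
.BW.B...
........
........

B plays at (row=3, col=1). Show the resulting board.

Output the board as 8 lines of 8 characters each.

Place B at (3,1); scan 8 dirs for brackets.
Dir NW: first cell '.' (not opp) -> no flip
Dir N: first cell '.' (not opp) -> no flip
Dir NE: opp run (2,2), next='.' -> no flip
Dir W: first cell '.' (not opp) -> no flip
Dir E: opp run (3,2) capped by B -> flip
Dir SW: first cell '.' (not opp) -> no flip
Dir S: first cell '.' (not opp) -> no flip
Dir SE: opp run (4,2), next='.' -> no flip
All flips: (3,2)

Answer: ........
........
..W.....
.BBBB...
..WBB...
.BW.B...
........
........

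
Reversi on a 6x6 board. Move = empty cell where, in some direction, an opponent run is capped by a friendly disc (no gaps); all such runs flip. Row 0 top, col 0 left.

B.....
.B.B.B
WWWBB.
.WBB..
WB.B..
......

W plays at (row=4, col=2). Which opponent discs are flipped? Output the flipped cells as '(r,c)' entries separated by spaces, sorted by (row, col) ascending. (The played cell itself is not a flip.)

Answer: (3,2) (4,1)

Derivation:
Dir NW: first cell 'W' (not opp) -> no flip
Dir N: opp run (3,2) capped by W -> flip
Dir NE: opp run (3,3) (2,4) (1,5), next=edge -> no flip
Dir W: opp run (4,1) capped by W -> flip
Dir E: opp run (4,3), next='.' -> no flip
Dir SW: first cell '.' (not opp) -> no flip
Dir S: first cell '.' (not opp) -> no flip
Dir SE: first cell '.' (not opp) -> no flip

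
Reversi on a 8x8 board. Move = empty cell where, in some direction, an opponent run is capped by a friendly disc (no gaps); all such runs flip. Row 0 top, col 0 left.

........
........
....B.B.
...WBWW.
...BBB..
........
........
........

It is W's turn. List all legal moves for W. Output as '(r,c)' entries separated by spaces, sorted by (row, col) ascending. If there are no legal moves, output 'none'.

Answer: (1,3) (1,5) (1,6) (1,7) (5,3) (5,4) (5,5)

Derivation:
(1,3): flips 1 -> legal
(1,4): no bracket -> illegal
(1,5): flips 1 -> legal
(1,6): flips 1 -> legal
(1,7): flips 1 -> legal
(2,3): no bracket -> illegal
(2,5): no bracket -> illegal
(2,7): no bracket -> illegal
(3,2): no bracket -> illegal
(3,7): no bracket -> illegal
(4,2): no bracket -> illegal
(4,6): no bracket -> illegal
(5,2): no bracket -> illegal
(5,3): flips 2 -> legal
(5,4): flips 1 -> legal
(5,5): flips 2 -> legal
(5,6): no bracket -> illegal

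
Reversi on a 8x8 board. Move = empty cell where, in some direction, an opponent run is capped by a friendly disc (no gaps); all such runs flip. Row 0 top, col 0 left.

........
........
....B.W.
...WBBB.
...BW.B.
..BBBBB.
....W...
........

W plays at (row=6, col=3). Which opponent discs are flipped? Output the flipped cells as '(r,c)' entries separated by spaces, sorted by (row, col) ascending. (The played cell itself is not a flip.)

Dir NW: opp run (5,2), next='.' -> no flip
Dir N: opp run (5,3) (4,3) capped by W -> flip
Dir NE: opp run (5,4), next='.' -> no flip
Dir W: first cell '.' (not opp) -> no flip
Dir E: first cell 'W' (not opp) -> no flip
Dir SW: first cell '.' (not opp) -> no flip
Dir S: first cell '.' (not opp) -> no flip
Dir SE: first cell '.' (not opp) -> no flip

Answer: (4,3) (5,3)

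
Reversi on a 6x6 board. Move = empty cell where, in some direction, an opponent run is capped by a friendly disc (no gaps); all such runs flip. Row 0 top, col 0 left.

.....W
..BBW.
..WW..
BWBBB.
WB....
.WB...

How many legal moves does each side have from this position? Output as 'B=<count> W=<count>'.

Answer: B=4 W=13

Derivation:
-- B to move --
(0,3): no bracket -> illegal
(0,4): no bracket -> illegal
(1,1): flips 1 -> legal
(1,5): flips 1 -> legal
(2,0): no bracket -> illegal
(2,1): flips 1 -> legal
(2,4): no bracket -> illegal
(2,5): no bracket -> illegal
(4,2): no bracket -> illegal
(5,0): flips 2 -> legal
B mobility = 4
-- W to move --
(0,1): flips 1 -> legal
(0,2): flips 1 -> legal
(0,3): flips 1 -> legal
(0,4): flips 1 -> legal
(1,1): flips 2 -> legal
(2,0): flips 1 -> legal
(2,1): no bracket -> illegal
(2,4): no bracket -> illegal
(2,5): no bracket -> illegal
(3,5): flips 3 -> legal
(4,2): flips 2 -> legal
(4,3): flips 1 -> legal
(4,4): flips 1 -> legal
(4,5): flips 1 -> legal
(5,0): flips 2 -> legal
(5,3): flips 1 -> legal
W mobility = 13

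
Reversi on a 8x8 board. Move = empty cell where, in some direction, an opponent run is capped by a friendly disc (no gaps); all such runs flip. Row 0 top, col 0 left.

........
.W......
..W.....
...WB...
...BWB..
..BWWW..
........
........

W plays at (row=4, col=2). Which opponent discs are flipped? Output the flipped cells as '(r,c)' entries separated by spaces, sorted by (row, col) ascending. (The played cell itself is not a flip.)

Answer: (4,3)

Derivation:
Dir NW: first cell '.' (not opp) -> no flip
Dir N: first cell '.' (not opp) -> no flip
Dir NE: first cell 'W' (not opp) -> no flip
Dir W: first cell '.' (not opp) -> no flip
Dir E: opp run (4,3) capped by W -> flip
Dir SW: first cell '.' (not opp) -> no flip
Dir S: opp run (5,2), next='.' -> no flip
Dir SE: first cell 'W' (not opp) -> no flip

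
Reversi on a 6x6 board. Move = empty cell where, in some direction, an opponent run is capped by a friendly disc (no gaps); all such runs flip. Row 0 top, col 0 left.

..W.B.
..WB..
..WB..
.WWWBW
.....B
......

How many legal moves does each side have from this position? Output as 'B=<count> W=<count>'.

Answer: B=8 W=4

Derivation:
-- B to move --
(0,1): flips 1 -> legal
(0,3): no bracket -> illegal
(1,1): flips 1 -> legal
(2,0): no bracket -> illegal
(2,1): flips 1 -> legal
(2,4): no bracket -> illegal
(2,5): flips 1 -> legal
(3,0): flips 3 -> legal
(4,0): flips 2 -> legal
(4,1): flips 1 -> legal
(4,2): no bracket -> illegal
(4,3): flips 1 -> legal
(4,4): no bracket -> illegal
B mobility = 8
-- W to move --
(0,3): flips 2 -> legal
(0,5): no bracket -> illegal
(1,4): flips 2 -> legal
(1,5): no bracket -> illegal
(2,4): flips 2 -> legal
(2,5): no bracket -> illegal
(4,3): no bracket -> illegal
(4,4): no bracket -> illegal
(5,4): no bracket -> illegal
(5,5): flips 1 -> legal
W mobility = 4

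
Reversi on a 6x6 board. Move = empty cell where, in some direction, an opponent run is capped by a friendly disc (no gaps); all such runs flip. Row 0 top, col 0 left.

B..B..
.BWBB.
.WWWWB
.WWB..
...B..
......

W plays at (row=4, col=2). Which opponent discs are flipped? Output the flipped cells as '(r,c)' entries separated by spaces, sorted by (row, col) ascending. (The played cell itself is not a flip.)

Dir NW: first cell 'W' (not opp) -> no flip
Dir N: first cell 'W' (not opp) -> no flip
Dir NE: opp run (3,3) capped by W -> flip
Dir W: first cell '.' (not opp) -> no flip
Dir E: opp run (4,3), next='.' -> no flip
Dir SW: first cell '.' (not opp) -> no flip
Dir S: first cell '.' (not opp) -> no flip
Dir SE: first cell '.' (not opp) -> no flip

Answer: (3,3)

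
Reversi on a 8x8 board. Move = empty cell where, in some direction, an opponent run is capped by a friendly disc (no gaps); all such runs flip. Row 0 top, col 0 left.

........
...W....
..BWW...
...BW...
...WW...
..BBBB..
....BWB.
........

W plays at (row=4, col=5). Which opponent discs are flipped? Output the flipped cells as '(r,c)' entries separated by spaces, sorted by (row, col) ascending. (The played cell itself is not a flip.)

Answer: (5,5)

Derivation:
Dir NW: first cell 'W' (not opp) -> no flip
Dir N: first cell '.' (not opp) -> no flip
Dir NE: first cell '.' (not opp) -> no flip
Dir W: first cell 'W' (not opp) -> no flip
Dir E: first cell '.' (not opp) -> no flip
Dir SW: opp run (5,4), next='.' -> no flip
Dir S: opp run (5,5) capped by W -> flip
Dir SE: first cell '.' (not opp) -> no flip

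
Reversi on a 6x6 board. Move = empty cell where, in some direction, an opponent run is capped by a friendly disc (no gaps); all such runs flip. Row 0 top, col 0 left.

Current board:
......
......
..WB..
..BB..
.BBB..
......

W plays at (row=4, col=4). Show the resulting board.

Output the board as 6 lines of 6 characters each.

Answer: ......
......
..WB..
..BW..
.BBBW.
......

Derivation:
Place W at (4,4); scan 8 dirs for brackets.
Dir NW: opp run (3,3) capped by W -> flip
Dir N: first cell '.' (not opp) -> no flip
Dir NE: first cell '.' (not opp) -> no flip
Dir W: opp run (4,3) (4,2) (4,1), next='.' -> no flip
Dir E: first cell '.' (not opp) -> no flip
Dir SW: first cell '.' (not opp) -> no flip
Dir S: first cell '.' (not opp) -> no flip
Dir SE: first cell '.' (not opp) -> no flip
All flips: (3,3)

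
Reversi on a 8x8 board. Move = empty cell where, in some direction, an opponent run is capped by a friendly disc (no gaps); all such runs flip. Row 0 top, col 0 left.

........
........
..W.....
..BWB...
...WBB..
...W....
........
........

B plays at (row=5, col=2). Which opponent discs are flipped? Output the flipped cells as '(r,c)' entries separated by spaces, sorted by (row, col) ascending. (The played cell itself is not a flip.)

Answer: (4,3)

Derivation:
Dir NW: first cell '.' (not opp) -> no flip
Dir N: first cell '.' (not opp) -> no flip
Dir NE: opp run (4,3) capped by B -> flip
Dir W: first cell '.' (not opp) -> no flip
Dir E: opp run (5,3), next='.' -> no flip
Dir SW: first cell '.' (not opp) -> no flip
Dir S: first cell '.' (not opp) -> no flip
Dir SE: first cell '.' (not opp) -> no flip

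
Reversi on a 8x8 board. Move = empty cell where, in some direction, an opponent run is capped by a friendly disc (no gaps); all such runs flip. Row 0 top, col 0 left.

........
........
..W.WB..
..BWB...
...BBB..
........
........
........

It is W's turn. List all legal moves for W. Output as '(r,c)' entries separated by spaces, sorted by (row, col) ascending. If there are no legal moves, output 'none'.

(1,4): no bracket -> illegal
(1,5): no bracket -> illegal
(1,6): no bracket -> illegal
(2,1): no bracket -> illegal
(2,3): no bracket -> illegal
(2,6): flips 1 -> legal
(3,1): flips 1 -> legal
(3,5): flips 1 -> legal
(3,6): no bracket -> illegal
(4,1): no bracket -> illegal
(4,2): flips 1 -> legal
(4,6): no bracket -> illegal
(5,2): no bracket -> illegal
(5,3): flips 1 -> legal
(5,4): flips 2 -> legal
(5,5): flips 1 -> legal
(5,6): no bracket -> illegal

Answer: (2,6) (3,1) (3,5) (4,2) (5,3) (5,4) (5,5)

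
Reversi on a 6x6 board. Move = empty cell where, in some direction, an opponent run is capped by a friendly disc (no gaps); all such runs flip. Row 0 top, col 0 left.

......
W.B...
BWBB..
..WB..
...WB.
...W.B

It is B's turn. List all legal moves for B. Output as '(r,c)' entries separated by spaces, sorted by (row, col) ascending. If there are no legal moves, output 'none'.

(0,0): flips 1 -> legal
(0,1): no bracket -> illegal
(1,1): no bracket -> illegal
(3,0): flips 1 -> legal
(3,1): flips 1 -> legal
(3,4): no bracket -> illegal
(4,1): flips 1 -> legal
(4,2): flips 2 -> legal
(5,2): no bracket -> illegal
(5,4): no bracket -> illegal

Answer: (0,0) (3,0) (3,1) (4,1) (4,2)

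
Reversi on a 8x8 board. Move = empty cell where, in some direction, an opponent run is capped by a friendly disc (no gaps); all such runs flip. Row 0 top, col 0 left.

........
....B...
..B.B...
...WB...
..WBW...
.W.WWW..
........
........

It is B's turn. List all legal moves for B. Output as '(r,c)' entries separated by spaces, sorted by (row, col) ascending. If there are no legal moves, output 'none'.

Answer: (2,3) (3,2) (4,1) (4,5) (6,0) (6,3) (6,4) (6,5) (6,6)

Derivation:
(2,3): flips 1 -> legal
(3,1): no bracket -> illegal
(3,2): flips 1 -> legal
(3,5): no bracket -> illegal
(4,0): no bracket -> illegal
(4,1): flips 1 -> legal
(4,5): flips 1 -> legal
(4,6): no bracket -> illegal
(5,0): no bracket -> illegal
(5,2): no bracket -> illegal
(5,6): no bracket -> illegal
(6,0): flips 3 -> legal
(6,1): no bracket -> illegal
(6,2): no bracket -> illegal
(6,3): flips 1 -> legal
(6,4): flips 2 -> legal
(6,5): flips 1 -> legal
(6,6): flips 3 -> legal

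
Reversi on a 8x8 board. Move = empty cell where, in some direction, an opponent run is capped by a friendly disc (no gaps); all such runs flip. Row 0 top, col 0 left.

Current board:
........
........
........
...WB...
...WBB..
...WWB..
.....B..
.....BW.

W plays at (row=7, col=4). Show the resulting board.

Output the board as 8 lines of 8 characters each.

Place W at (7,4); scan 8 dirs for brackets.
Dir NW: first cell '.' (not opp) -> no flip
Dir N: first cell '.' (not opp) -> no flip
Dir NE: opp run (6,5), next='.' -> no flip
Dir W: first cell '.' (not opp) -> no flip
Dir E: opp run (7,5) capped by W -> flip
Dir SW: edge -> no flip
Dir S: edge -> no flip
Dir SE: edge -> no flip
All flips: (7,5)

Answer: ........
........
........
...WB...
...WBB..
...WWB..
.....B..
....WWW.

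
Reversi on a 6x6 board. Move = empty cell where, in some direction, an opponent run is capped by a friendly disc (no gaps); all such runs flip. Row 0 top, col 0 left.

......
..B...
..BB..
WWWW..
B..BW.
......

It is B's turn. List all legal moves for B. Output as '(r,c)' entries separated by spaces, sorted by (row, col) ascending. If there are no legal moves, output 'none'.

(2,0): flips 1 -> legal
(2,1): flips 1 -> legal
(2,4): no bracket -> illegal
(3,4): no bracket -> illegal
(3,5): no bracket -> illegal
(4,1): flips 1 -> legal
(4,2): flips 1 -> legal
(4,5): flips 1 -> legal
(5,3): no bracket -> illegal
(5,4): no bracket -> illegal
(5,5): flips 2 -> legal

Answer: (2,0) (2,1) (4,1) (4,2) (4,5) (5,5)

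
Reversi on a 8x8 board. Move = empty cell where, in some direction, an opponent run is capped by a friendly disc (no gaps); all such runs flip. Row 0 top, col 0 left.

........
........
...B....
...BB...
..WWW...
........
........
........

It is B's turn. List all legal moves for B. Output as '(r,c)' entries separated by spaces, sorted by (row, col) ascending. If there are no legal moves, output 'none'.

Answer: (5,1) (5,2) (5,3) (5,4) (5,5)

Derivation:
(3,1): no bracket -> illegal
(3,2): no bracket -> illegal
(3,5): no bracket -> illegal
(4,1): no bracket -> illegal
(4,5): no bracket -> illegal
(5,1): flips 1 -> legal
(5,2): flips 1 -> legal
(5,3): flips 1 -> legal
(5,4): flips 1 -> legal
(5,5): flips 1 -> legal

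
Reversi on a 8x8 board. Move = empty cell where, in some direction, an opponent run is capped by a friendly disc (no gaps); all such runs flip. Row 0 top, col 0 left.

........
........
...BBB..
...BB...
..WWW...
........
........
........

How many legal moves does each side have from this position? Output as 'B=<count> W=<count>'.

-- B to move --
(3,1): no bracket -> illegal
(3,2): no bracket -> illegal
(3,5): no bracket -> illegal
(4,1): no bracket -> illegal
(4,5): no bracket -> illegal
(5,1): flips 1 -> legal
(5,2): flips 1 -> legal
(5,3): flips 1 -> legal
(5,4): flips 1 -> legal
(5,5): flips 1 -> legal
B mobility = 5
-- W to move --
(1,2): no bracket -> illegal
(1,3): flips 2 -> legal
(1,4): flips 2 -> legal
(1,5): flips 2 -> legal
(1,6): flips 2 -> legal
(2,2): flips 1 -> legal
(2,6): no bracket -> illegal
(3,2): no bracket -> illegal
(3,5): no bracket -> illegal
(3,6): no bracket -> illegal
(4,5): no bracket -> illegal
W mobility = 5

Answer: B=5 W=5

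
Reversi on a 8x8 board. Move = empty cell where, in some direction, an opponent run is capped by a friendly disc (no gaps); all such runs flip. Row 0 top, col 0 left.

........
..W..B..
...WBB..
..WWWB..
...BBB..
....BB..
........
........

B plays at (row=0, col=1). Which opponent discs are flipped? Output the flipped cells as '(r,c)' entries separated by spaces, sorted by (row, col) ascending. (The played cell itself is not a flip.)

Answer: (1,2) (2,3) (3,4)

Derivation:
Dir NW: edge -> no flip
Dir N: edge -> no flip
Dir NE: edge -> no flip
Dir W: first cell '.' (not opp) -> no flip
Dir E: first cell '.' (not opp) -> no flip
Dir SW: first cell '.' (not opp) -> no flip
Dir S: first cell '.' (not opp) -> no flip
Dir SE: opp run (1,2) (2,3) (3,4) capped by B -> flip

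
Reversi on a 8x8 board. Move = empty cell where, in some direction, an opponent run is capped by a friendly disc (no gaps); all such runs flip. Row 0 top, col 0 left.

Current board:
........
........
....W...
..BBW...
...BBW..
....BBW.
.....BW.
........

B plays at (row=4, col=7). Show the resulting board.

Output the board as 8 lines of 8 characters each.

Answer: ........
........
....W...
..BBW...
...BBW.B
....BBB.
.....BW.
........

Derivation:
Place B at (4,7); scan 8 dirs for brackets.
Dir NW: first cell '.' (not opp) -> no flip
Dir N: first cell '.' (not opp) -> no flip
Dir NE: edge -> no flip
Dir W: first cell '.' (not opp) -> no flip
Dir E: edge -> no flip
Dir SW: opp run (5,6) capped by B -> flip
Dir S: first cell '.' (not opp) -> no flip
Dir SE: edge -> no flip
All flips: (5,6)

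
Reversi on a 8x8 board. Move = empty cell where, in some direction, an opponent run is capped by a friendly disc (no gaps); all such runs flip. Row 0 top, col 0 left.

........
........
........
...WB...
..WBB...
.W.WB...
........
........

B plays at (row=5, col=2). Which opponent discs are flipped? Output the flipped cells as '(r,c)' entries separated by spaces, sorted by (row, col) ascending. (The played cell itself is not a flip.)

Answer: (5,3)

Derivation:
Dir NW: first cell '.' (not opp) -> no flip
Dir N: opp run (4,2), next='.' -> no flip
Dir NE: first cell 'B' (not opp) -> no flip
Dir W: opp run (5,1), next='.' -> no flip
Dir E: opp run (5,3) capped by B -> flip
Dir SW: first cell '.' (not opp) -> no flip
Dir S: first cell '.' (not opp) -> no flip
Dir SE: first cell '.' (not opp) -> no flip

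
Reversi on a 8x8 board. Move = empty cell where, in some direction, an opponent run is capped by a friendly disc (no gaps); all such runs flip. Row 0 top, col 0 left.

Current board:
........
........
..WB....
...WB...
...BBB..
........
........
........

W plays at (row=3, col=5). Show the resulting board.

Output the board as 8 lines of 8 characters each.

Place W at (3,5); scan 8 dirs for brackets.
Dir NW: first cell '.' (not opp) -> no flip
Dir N: first cell '.' (not opp) -> no flip
Dir NE: first cell '.' (not opp) -> no flip
Dir W: opp run (3,4) capped by W -> flip
Dir E: first cell '.' (not opp) -> no flip
Dir SW: opp run (4,4), next='.' -> no flip
Dir S: opp run (4,5), next='.' -> no flip
Dir SE: first cell '.' (not opp) -> no flip
All flips: (3,4)

Answer: ........
........
..WB....
...WWW..
...BBB..
........
........
........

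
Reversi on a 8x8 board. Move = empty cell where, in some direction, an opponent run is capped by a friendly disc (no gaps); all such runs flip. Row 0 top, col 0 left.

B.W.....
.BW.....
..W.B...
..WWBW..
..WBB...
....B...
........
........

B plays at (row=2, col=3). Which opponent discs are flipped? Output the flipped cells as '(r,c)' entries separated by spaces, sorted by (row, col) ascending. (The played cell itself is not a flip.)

Answer: (3,3)

Derivation:
Dir NW: opp run (1,2), next='.' -> no flip
Dir N: first cell '.' (not opp) -> no flip
Dir NE: first cell '.' (not opp) -> no flip
Dir W: opp run (2,2), next='.' -> no flip
Dir E: first cell 'B' (not opp) -> no flip
Dir SW: opp run (3,2), next='.' -> no flip
Dir S: opp run (3,3) capped by B -> flip
Dir SE: first cell 'B' (not opp) -> no flip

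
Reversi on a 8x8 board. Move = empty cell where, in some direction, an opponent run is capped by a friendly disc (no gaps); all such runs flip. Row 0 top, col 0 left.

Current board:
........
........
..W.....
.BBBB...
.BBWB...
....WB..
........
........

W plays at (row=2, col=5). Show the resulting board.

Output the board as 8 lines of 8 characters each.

Answer: ........
........
..W..W..
.BBBW...
.BBWB...
....WB..
........
........

Derivation:
Place W at (2,5); scan 8 dirs for brackets.
Dir NW: first cell '.' (not opp) -> no flip
Dir N: first cell '.' (not opp) -> no flip
Dir NE: first cell '.' (not opp) -> no flip
Dir W: first cell '.' (not opp) -> no flip
Dir E: first cell '.' (not opp) -> no flip
Dir SW: opp run (3,4) capped by W -> flip
Dir S: first cell '.' (not opp) -> no flip
Dir SE: first cell '.' (not opp) -> no flip
All flips: (3,4)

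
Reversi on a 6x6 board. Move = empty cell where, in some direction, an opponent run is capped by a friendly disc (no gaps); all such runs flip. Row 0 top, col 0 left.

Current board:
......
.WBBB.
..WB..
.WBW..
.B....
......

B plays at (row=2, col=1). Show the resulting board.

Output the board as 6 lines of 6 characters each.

Answer: ......
.WBBB.
.BBB..
.BBW..
.B....
......

Derivation:
Place B at (2,1); scan 8 dirs for brackets.
Dir NW: first cell '.' (not opp) -> no flip
Dir N: opp run (1,1), next='.' -> no flip
Dir NE: first cell 'B' (not opp) -> no flip
Dir W: first cell '.' (not opp) -> no flip
Dir E: opp run (2,2) capped by B -> flip
Dir SW: first cell '.' (not opp) -> no flip
Dir S: opp run (3,1) capped by B -> flip
Dir SE: first cell 'B' (not opp) -> no flip
All flips: (2,2) (3,1)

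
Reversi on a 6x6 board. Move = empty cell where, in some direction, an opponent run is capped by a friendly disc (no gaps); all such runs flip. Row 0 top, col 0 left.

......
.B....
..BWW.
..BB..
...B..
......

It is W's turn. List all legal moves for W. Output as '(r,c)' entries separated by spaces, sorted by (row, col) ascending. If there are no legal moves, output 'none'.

(0,0): no bracket -> illegal
(0,1): no bracket -> illegal
(0,2): no bracket -> illegal
(1,0): no bracket -> illegal
(1,2): no bracket -> illegal
(1,3): no bracket -> illegal
(2,0): no bracket -> illegal
(2,1): flips 1 -> legal
(3,1): no bracket -> illegal
(3,4): no bracket -> illegal
(4,1): flips 1 -> legal
(4,2): flips 1 -> legal
(4,4): no bracket -> illegal
(5,2): no bracket -> illegal
(5,3): flips 2 -> legal
(5,4): no bracket -> illegal

Answer: (2,1) (4,1) (4,2) (5,3)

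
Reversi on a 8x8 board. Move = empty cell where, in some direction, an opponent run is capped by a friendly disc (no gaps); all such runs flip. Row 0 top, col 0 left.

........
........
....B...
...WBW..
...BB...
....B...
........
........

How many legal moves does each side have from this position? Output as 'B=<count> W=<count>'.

-- B to move --
(2,2): flips 1 -> legal
(2,3): flips 1 -> legal
(2,5): no bracket -> illegal
(2,6): flips 1 -> legal
(3,2): flips 1 -> legal
(3,6): flips 1 -> legal
(4,2): flips 1 -> legal
(4,5): no bracket -> illegal
(4,6): flips 1 -> legal
B mobility = 7
-- W to move --
(1,3): flips 1 -> legal
(1,4): no bracket -> illegal
(1,5): flips 1 -> legal
(2,3): no bracket -> illegal
(2,5): no bracket -> illegal
(3,2): no bracket -> illegal
(4,2): no bracket -> illegal
(4,5): no bracket -> illegal
(5,2): no bracket -> illegal
(5,3): flips 2 -> legal
(5,5): flips 1 -> legal
(6,3): no bracket -> illegal
(6,4): no bracket -> illegal
(6,5): no bracket -> illegal
W mobility = 4

Answer: B=7 W=4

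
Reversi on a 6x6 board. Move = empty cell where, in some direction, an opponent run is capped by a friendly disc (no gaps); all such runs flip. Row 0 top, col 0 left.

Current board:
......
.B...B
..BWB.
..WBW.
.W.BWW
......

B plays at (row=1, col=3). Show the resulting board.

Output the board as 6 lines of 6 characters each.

Place B at (1,3); scan 8 dirs for brackets.
Dir NW: first cell '.' (not opp) -> no flip
Dir N: first cell '.' (not opp) -> no flip
Dir NE: first cell '.' (not opp) -> no flip
Dir W: first cell '.' (not opp) -> no flip
Dir E: first cell '.' (not opp) -> no flip
Dir SW: first cell 'B' (not opp) -> no flip
Dir S: opp run (2,3) capped by B -> flip
Dir SE: first cell 'B' (not opp) -> no flip
All flips: (2,3)

Answer: ......
.B.B.B
..BBB.
..WBW.
.W.BWW
......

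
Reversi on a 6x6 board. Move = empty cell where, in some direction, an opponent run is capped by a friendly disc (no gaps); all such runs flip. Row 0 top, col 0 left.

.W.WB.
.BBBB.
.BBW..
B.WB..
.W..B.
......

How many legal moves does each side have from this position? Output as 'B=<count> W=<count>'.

-- B to move --
(0,0): no bracket -> illegal
(0,2): flips 1 -> legal
(1,0): no bracket -> illegal
(2,4): flips 1 -> legal
(3,1): flips 1 -> legal
(3,4): flips 1 -> legal
(4,0): no bracket -> illegal
(4,2): flips 1 -> legal
(4,3): flips 1 -> legal
(5,0): flips 3 -> legal
(5,1): no bracket -> illegal
(5,2): flips 1 -> legal
B mobility = 8
-- W to move --
(0,0): no bracket -> illegal
(0,2): flips 2 -> legal
(0,5): flips 2 -> legal
(1,0): flips 1 -> legal
(1,5): no bracket -> illegal
(2,0): flips 2 -> legal
(2,4): no bracket -> illegal
(2,5): flips 1 -> legal
(3,1): flips 2 -> legal
(3,4): flips 1 -> legal
(3,5): no bracket -> illegal
(4,0): no bracket -> illegal
(4,2): no bracket -> illegal
(4,3): flips 1 -> legal
(4,5): no bracket -> illegal
(5,3): no bracket -> illegal
(5,4): no bracket -> illegal
(5,5): no bracket -> illegal
W mobility = 8

Answer: B=8 W=8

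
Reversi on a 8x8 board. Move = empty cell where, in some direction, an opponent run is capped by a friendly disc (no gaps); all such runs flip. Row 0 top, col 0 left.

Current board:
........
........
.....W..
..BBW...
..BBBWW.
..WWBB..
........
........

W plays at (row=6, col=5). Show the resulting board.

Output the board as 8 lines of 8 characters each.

Answer: ........
........
.....W..
..BBW...
..BBBWW.
..WWBW..
.....W..
........

Derivation:
Place W at (6,5); scan 8 dirs for brackets.
Dir NW: opp run (5,4) (4,3) (3,2), next='.' -> no flip
Dir N: opp run (5,5) capped by W -> flip
Dir NE: first cell '.' (not opp) -> no flip
Dir W: first cell '.' (not opp) -> no flip
Dir E: first cell '.' (not opp) -> no flip
Dir SW: first cell '.' (not opp) -> no flip
Dir S: first cell '.' (not opp) -> no flip
Dir SE: first cell '.' (not opp) -> no flip
All flips: (5,5)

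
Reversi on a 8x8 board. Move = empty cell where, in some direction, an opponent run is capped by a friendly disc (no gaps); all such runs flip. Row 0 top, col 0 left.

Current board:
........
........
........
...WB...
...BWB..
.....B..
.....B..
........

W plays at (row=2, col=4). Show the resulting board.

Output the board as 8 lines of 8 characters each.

Place W at (2,4); scan 8 dirs for brackets.
Dir NW: first cell '.' (not opp) -> no flip
Dir N: first cell '.' (not opp) -> no flip
Dir NE: first cell '.' (not opp) -> no flip
Dir W: first cell '.' (not opp) -> no flip
Dir E: first cell '.' (not opp) -> no flip
Dir SW: first cell 'W' (not opp) -> no flip
Dir S: opp run (3,4) capped by W -> flip
Dir SE: first cell '.' (not opp) -> no flip
All flips: (3,4)

Answer: ........
........
....W...
...WW...
...BWB..
.....B..
.....B..
........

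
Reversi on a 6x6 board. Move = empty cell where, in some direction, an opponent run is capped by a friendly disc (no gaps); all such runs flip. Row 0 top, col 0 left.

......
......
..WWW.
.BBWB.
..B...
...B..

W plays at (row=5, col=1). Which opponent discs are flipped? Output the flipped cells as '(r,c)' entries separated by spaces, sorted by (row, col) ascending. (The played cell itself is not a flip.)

Answer: (4,2)

Derivation:
Dir NW: first cell '.' (not opp) -> no flip
Dir N: first cell '.' (not opp) -> no flip
Dir NE: opp run (4,2) capped by W -> flip
Dir W: first cell '.' (not opp) -> no flip
Dir E: first cell '.' (not opp) -> no flip
Dir SW: edge -> no flip
Dir S: edge -> no flip
Dir SE: edge -> no flip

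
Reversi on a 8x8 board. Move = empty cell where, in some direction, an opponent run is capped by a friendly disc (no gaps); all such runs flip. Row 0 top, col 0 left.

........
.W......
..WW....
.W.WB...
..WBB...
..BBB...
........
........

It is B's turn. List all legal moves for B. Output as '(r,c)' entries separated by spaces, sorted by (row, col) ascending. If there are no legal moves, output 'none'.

(0,0): flips 3 -> legal
(0,1): no bracket -> illegal
(0,2): no bracket -> illegal
(1,0): no bracket -> illegal
(1,2): flips 1 -> legal
(1,3): flips 2 -> legal
(1,4): no bracket -> illegal
(2,0): flips 2 -> legal
(2,1): no bracket -> illegal
(2,4): no bracket -> illegal
(3,0): no bracket -> illegal
(3,2): flips 2 -> legal
(4,0): no bracket -> illegal
(4,1): flips 1 -> legal
(5,1): no bracket -> illegal

Answer: (0,0) (1,2) (1,3) (2,0) (3,2) (4,1)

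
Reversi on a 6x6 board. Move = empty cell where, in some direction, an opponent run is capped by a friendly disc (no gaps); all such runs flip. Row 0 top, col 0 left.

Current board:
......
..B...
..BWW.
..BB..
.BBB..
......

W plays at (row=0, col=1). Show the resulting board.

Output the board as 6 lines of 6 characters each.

Place W at (0,1); scan 8 dirs for brackets.
Dir NW: edge -> no flip
Dir N: edge -> no flip
Dir NE: edge -> no flip
Dir W: first cell '.' (not opp) -> no flip
Dir E: first cell '.' (not opp) -> no flip
Dir SW: first cell '.' (not opp) -> no flip
Dir S: first cell '.' (not opp) -> no flip
Dir SE: opp run (1,2) capped by W -> flip
All flips: (1,2)

Answer: .W....
..W...
..BWW.
..BB..
.BBB..
......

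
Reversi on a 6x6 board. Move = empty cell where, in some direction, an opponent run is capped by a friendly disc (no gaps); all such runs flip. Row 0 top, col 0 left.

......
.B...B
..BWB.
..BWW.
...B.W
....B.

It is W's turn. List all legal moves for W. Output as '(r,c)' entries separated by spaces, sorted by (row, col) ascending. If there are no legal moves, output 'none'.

Answer: (0,0) (1,4) (2,1) (2,5) (3,1) (4,1) (5,2) (5,3)

Derivation:
(0,0): flips 2 -> legal
(0,1): no bracket -> illegal
(0,2): no bracket -> illegal
(0,4): no bracket -> illegal
(0,5): no bracket -> illegal
(1,0): no bracket -> illegal
(1,2): no bracket -> illegal
(1,3): no bracket -> illegal
(1,4): flips 1 -> legal
(2,0): no bracket -> illegal
(2,1): flips 1 -> legal
(2,5): flips 1 -> legal
(3,1): flips 1 -> legal
(3,5): no bracket -> illegal
(4,1): flips 1 -> legal
(4,2): no bracket -> illegal
(4,4): no bracket -> illegal
(5,2): flips 1 -> legal
(5,3): flips 1 -> legal
(5,5): no bracket -> illegal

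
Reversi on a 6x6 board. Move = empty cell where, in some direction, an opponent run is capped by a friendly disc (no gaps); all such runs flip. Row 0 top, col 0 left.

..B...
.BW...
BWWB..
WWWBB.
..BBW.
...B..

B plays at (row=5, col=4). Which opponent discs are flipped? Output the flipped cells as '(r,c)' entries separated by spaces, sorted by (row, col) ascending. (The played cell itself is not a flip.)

Dir NW: first cell 'B' (not opp) -> no flip
Dir N: opp run (4,4) capped by B -> flip
Dir NE: first cell '.' (not opp) -> no flip
Dir W: first cell 'B' (not opp) -> no flip
Dir E: first cell '.' (not opp) -> no flip
Dir SW: edge -> no flip
Dir S: edge -> no flip
Dir SE: edge -> no flip

Answer: (4,4)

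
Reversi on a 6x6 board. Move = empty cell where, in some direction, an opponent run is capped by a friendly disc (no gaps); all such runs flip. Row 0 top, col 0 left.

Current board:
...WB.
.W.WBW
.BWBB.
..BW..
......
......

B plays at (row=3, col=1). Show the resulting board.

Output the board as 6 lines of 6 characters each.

Answer: ...WB.
.W.BBW
.BBBB.
.BBW..
......
......

Derivation:
Place B at (3,1); scan 8 dirs for brackets.
Dir NW: first cell '.' (not opp) -> no flip
Dir N: first cell 'B' (not opp) -> no flip
Dir NE: opp run (2,2) (1,3) capped by B -> flip
Dir W: first cell '.' (not opp) -> no flip
Dir E: first cell 'B' (not opp) -> no flip
Dir SW: first cell '.' (not opp) -> no flip
Dir S: first cell '.' (not opp) -> no flip
Dir SE: first cell '.' (not opp) -> no flip
All flips: (1,3) (2,2)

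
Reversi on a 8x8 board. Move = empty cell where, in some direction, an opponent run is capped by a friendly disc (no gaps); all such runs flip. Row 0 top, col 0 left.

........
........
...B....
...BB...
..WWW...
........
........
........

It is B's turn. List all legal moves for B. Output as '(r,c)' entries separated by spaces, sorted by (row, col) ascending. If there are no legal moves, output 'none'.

Answer: (5,1) (5,2) (5,3) (5,4) (5,5)

Derivation:
(3,1): no bracket -> illegal
(3,2): no bracket -> illegal
(3,5): no bracket -> illegal
(4,1): no bracket -> illegal
(4,5): no bracket -> illegal
(5,1): flips 1 -> legal
(5,2): flips 1 -> legal
(5,3): flips 1 -> legal
(5,4): flips 1 -> legal
(5,5): flips 1 -> legal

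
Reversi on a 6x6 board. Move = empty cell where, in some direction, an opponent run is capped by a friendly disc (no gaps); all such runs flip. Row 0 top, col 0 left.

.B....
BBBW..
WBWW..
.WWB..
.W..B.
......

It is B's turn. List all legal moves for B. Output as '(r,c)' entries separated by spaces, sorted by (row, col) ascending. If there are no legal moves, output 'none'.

(0,2): no bracket -> illegal
(0,3): flips 2 -> legal
(0,4): no bracket -> illegal
(1,4): flips 1 -> legal
(2,4): flips 2 -> legal
(3,0): flips 3 -> legal
(3,4): flips 1 -> legal
(4,0): no bracket -> illegal
(4,2): flips 2 -> legal
(4,3): flips 1 -> legal
(5,0): no bracket -> illegal
(5,1): flips 2 -> legal
(5,2): no bracket -> illegal

Answer: (0,3) (1,4) (2,4) (3,0) (3,4) (4,2) (4,3) (5,1)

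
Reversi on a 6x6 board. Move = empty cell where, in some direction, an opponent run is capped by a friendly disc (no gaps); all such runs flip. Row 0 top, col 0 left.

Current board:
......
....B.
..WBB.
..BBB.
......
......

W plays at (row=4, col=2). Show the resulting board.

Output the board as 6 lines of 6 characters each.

Place W at (4,2); scan 8 dirs for brackets.
Dir NW: first cell '.' (not opp) -> no flip
Dir N: opp run (3,2) capped by W -> flip
Dir NE: opp run (3,3) (2,4), next='.' -> no flip
Dir W: first cell '.' (not opp) -> no flip
Dir E: first cell '.' (not opp) -> no flip
Dir SW: first cell '.' (not opp) -> no flip
Dir S: first cell '.' (not opp) -> no flip
Dir SE: first cell '.' (not opp) -> no flip
All flips: (3,2)

Answer: ......
....B.
..WBB.
..WBB.
..W...
......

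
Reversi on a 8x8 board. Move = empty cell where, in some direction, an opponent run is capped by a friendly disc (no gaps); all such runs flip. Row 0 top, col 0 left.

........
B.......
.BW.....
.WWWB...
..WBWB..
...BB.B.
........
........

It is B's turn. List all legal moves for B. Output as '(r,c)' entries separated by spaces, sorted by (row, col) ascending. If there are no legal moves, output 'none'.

(1,1): no bracket -> illegal
(1,2): no bracket -> illegal
(1,3): no bracket -> illegal
(2,0): flips 2 -> legal
(2,3): flips 2 -> legal
(2,4): no bracket -> illegal
(3,0): flips 3 -> legal
(3,5): flips 1 -> legal
(4,0): no bracket -> illegal
(4,1): flips 2 -> legal
(5,1): no bracket -> illegal
(5,2): no bracket -> illegal
(5,5): no bracket -> illegal

Answer: (2,0) (2,3) (3,0) (3,5) (4,1)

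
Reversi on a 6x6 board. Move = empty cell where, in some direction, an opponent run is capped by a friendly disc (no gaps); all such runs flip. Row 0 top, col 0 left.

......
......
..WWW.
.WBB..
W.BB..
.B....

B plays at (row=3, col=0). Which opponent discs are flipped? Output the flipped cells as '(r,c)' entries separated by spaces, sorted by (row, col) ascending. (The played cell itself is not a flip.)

Answer: (3,1)

Derivation:
Dir NW: edge -> no flip
Dir N: first cell '.' (not opp) -> no flip
Dir NE: first cell '.' (not opp) -> no flip
Dir W: edge -> no flip
Dir E: opp run (3,1) capped by B -> flip
Dir SW: edge -> no flip
Dir S: opp run (4,0), next='.' -> no flip
Dir SE: first cell '.' (not opp) -> no flip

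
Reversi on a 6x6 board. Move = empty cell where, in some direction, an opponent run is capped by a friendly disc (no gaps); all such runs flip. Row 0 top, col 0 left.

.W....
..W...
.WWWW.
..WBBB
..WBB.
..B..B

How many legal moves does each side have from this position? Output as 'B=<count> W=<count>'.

Answer: B=9 W=3

Derivation:
-- B to move --
(0,0): no bracket -> illegal
(0,2): flips 4 -> legal
(0,3): no bracket -> illegal
(1,0): flips 2 -> legal
(1,1): flips 1 -> legal
(1,3): flips 2 -> legal
(1,4): flips 1 -> legal
(1,5): flips 1 -> legal
(2,0): no bracket -> illegal
(2,5): no bracket -> illegal
(3,0): no bracket -> illegal
(3,1): flips 1 -> legal
(4,1): flips 1 -> legal
(5,1): flips 1 -> legal
(5,3): no bracket -> illegal
B mobility = 9
-- W to move --
(2,5): no bracket -> illegal
(4,1): no bracket -> illegal
(4,5): flips 3 -> legal
(5,1): no bracket -> illegal
(5,3): flips 2 -> legal
(5,4): flips 3 -> legal
W mobility = 3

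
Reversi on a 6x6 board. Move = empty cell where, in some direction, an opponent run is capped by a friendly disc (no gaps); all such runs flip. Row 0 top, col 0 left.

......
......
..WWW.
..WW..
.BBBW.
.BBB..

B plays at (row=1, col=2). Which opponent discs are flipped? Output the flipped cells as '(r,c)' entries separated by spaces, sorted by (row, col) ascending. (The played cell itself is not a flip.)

Dir NW: first cell '.' (not opp) -> no flip
Dir N: first cell '.' (not opp) -> no flip
Dir NE: first cell '.' (not opp) -> no flip
Dir W: first cell '.' (not opp) -> no flip
Dir E: first cell '.' (not opp) -> no flip
Dir SW: first cell '.' (not opp) -> no flip
Dir S: opp run (2,2) (3,2) capped by B -> flip
Dir SE: opp run (2,3), next='.' -> no flip

Answer: (2,2) (3,2)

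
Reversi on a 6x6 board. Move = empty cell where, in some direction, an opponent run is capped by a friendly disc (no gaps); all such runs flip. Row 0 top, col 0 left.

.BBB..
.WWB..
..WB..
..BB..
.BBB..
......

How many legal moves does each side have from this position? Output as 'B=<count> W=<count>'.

Answer: B=5 W=6

Derivation:
-- B to move --
(0,0): flips 2 -> legal
(1,0): flips 2 -> legal
(2,0): flips 1 -> legal
(2,1): flips 3 -> legal
(3,1): flips 1 -> legal
B mobility = 5
-- W to move --
(0,0): no bracket -> illegal
(0,4): flips 1 -> legal
(1,0): no bracket -> illegal
(1,4): flips 1 -> legal
(2,1): no bracket -> illegal
(2,4): flips 1 -> legal
(3,0): no bracket -> illegal
(3,1): no bracket -> illegal
(3,4): flips 1 -> legal
(4,0): no bracket -> illegal
(4,4): flips 1 -> legal
(5,0): no bracket -> illegal
(5,1): no bracket -> illegal
(5,2): flips 2 -> legal
(5,3): no bracket -> illegal
(5,4): no bracket -> illegal
W mobility = 6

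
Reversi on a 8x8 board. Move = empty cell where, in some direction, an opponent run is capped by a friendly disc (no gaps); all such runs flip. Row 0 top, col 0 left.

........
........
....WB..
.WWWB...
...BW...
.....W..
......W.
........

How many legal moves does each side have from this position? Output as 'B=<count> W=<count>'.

Answer: B=6 W=5

Derivation:
-- B to move --
(1,3): no bracket -> illegal
(1,4): flips 1 -> legal
(1,5): no bracket -> illegal
(2,0): no bracket -> illegal
(2,1): flips 1 -> legal
(2,2): no bracket -> illegal
(2,3): flips 2 -> legal
(3,0): flips 3 -> legal
(3,5): no bracket -> illegal
(4,0): no bracket -> illegal
(4,1): no bracket -> illegal
(4,2): no bracket -> illegal
(4,5): flips 1 -> legal
(4,6): no bracket -> illegal
(5,3): no bracket -> illegal
(5,4): flips 1 -> legal
(5,6): no bracket -> illegal
(5,7): no bracket -> illegal
(6,4): no bracket -> illegal
(6,5): no bracket -> illegal
(6,7): no bracket -> illegal
(7,5): no bracket -> illegal
(7,6): no bracket -> illegal
(7,7): no bracket -> illegal
B mobility = 6
-- W to move --
(1,4): no bracket -> illegal
(1,5): no bracket -> illegal
(1,6): no bracket -> illegal
(2,3): no bracket -> illegal
(2,6): flips 1 -> legal
(3,5): flips 1 -> legal
(3,6): no bracket -> illegal
(4,2): flips 1 -> legal
(4,5): no bracket -> illegal
(5,2): no bracket -> illegal
(5,3): flips 1 -> legal
(5,4): flips 1 -> legal
W mobility = 5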